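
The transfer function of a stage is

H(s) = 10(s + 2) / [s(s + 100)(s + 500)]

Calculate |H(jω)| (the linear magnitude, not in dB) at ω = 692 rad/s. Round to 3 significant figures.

At s = jω = j692:
zero (s+2): 2 + j692 → |·| = √(2²+692²) = √478868 ≈ 692, ∠ = arctan(692/2) ≈ 89.83°
pole (s+100): 100 + j692 → |·| = √(100²+692²) = √488864 ≈ 699.19, ∠ = arctan(692/100) ≈ 81.78°
pole (s+500): 500 + j692 → |·| = √(500²+692²) = √728864 ≈ 853.74, ∠ = arctan(692/500) ≈ 54.15°
pole at origin: |s| = 692, ∠ = 90.00° (in denominator)
|H| = 10 · 692 / 4.1307e+08 ≈ 1.6753e-05

1.68e-05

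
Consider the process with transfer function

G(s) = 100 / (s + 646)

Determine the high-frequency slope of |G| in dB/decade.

-20 dB/decade

Each pole contributes −20 dB/decade at high frequency; each zero contributes +20 dB/decade.
Net: 0 zero(s) − 1 pole(s) → -20 dB/decade.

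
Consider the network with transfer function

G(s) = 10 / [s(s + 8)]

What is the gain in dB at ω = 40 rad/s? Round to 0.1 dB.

At s = jω = j40:
pole (s+8): 8 + j40 → |·| = √(8²+40²) = √1664 ≈ 40.792, ∠ = arctan(40/8) ≈ 78.69°
pole at origin: |s| = 40, ∠ = 90.00° (in denominator)
|G| = 10 / 1631.7 ≈ 0.0061286
Gain = 20 log₁₀(0.0061286) ≈ -44.25 dB

-44.3 dB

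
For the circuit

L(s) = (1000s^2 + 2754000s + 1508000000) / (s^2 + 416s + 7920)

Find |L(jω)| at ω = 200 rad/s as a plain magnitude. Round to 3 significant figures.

1.76e+04

Substitute s = j200:
Numerator: 1000(j200)^2 + 2754000(j200) + 1508000000 = 1468000000 + j550800000
Denominator: (j200)^2 + 416(j200) + 7920 = -32080 + j83200
|N| = √(1468000000² + 550800000²) ≈ 1.5679e+09, ∠N ≈ 20.57°
|D| = √(32080² + 83200²) ≈ 89170, ∠D ≈ 111.09°
|L| = 1.5679e+09 / 89170 ≈ 17583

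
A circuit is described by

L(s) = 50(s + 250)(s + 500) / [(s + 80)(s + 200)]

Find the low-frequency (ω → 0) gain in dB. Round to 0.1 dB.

L(0) = 50·250·500 / (80·200) ≈ 390.62
20 log₁₀(390.62) ≈ 51.84 dB

51.8 dB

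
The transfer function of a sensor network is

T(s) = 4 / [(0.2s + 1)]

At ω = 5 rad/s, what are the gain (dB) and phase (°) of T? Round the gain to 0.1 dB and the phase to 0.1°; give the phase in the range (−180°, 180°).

9.0 dB, -45.0°

At ω = 5 rad/s:
pole (1 + j5·0.2) = 1 + j1 → |·| ≈ 1.4142, ∠ ≈ 45.00°
|T| = 4 · 1 / (1.4142) ≈ 2.8285
Gain = 20 log₁₀(2.8285) ≈ 9.03 dB
∠T = (0°) − (45.00°) = -45.00°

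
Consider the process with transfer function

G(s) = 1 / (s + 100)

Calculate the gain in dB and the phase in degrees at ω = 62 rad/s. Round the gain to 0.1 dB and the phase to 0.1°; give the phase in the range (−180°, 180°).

-41.4 dB, -31.8°

At s = jω = j62:
pole (s+100): 100 + j62 → |·| = √(100²+62²) = √13844 ≈ 117.66, ∠ = arctan(62/100) ≈ 31.80°
|G| = 1 / 117.66 ≈ 0.0084991
Gain = 20 log₁₀(0.0084991) ≈ -41.41 dB
∠G = 0.00° − 31.80° = -31.80°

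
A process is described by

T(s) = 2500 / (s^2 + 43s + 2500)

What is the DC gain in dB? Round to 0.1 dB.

T(0) = 2500 / 2500 = 1
20 log₁₀(1) ≈ 0.00 dB

0.0 dB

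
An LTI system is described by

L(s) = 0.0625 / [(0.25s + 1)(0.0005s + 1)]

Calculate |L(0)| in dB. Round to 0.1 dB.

L(0) = 0.0625 · 1 / 1 = 0.0625
20 log₁₀(0.0625) ≈ -24.08 dB

-24.1 dB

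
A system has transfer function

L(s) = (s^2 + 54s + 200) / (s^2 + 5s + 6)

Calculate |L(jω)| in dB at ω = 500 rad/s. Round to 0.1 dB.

Substitute s = j500:
Numerator: (j500)^2 + 54(j500) + 200 = -249800 + j27000
Denominator: (j500)^2 + 5(j500) + 6 = -249994 + j2500
|N| = √(249800² + 27000²) ≈ 2.5125e+05, ∠N ≈ 173.83°
|D| = √(249994² + 2500²) ≈ 2.5001e+05, ∠D ≈ 179.43°
|L| = 2.5125e+05 / 2.5001e+05 ≈ 1.005
Gain = 20 log₁₀(1.005) ≈ 0.04 dB

0.0 dB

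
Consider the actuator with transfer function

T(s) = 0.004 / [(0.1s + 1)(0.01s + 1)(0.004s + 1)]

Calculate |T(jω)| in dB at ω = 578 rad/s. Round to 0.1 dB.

-106.6 dB

At ω = 578 rad/s:
pole (1 + j578·0.1) = 1 + j57.8 → |·| ≈ 57.809, ∠ ≈ 89.01°
pole (1 + j578·0.01) = 1 + j5.78 → |·| ≈ 5.8659, ∠ ≈ 80.18°
pole (1 + j578·0.004) = 1 + j2.312 → |·| ≈ 2.519, ∠ ≈ 66.61°
|T| = 0.004 · 1 / (57.809 · 5.8659 · 2.519) ≈ 4.6828e-06
Gain = 20 log₁₀(4.6828e-06) ≈ -106.59 dB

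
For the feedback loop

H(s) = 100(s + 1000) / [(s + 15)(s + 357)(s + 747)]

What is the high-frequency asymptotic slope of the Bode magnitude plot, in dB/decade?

-40 dB/decade

Each pole contributes −20 dB/decade at high frequency; each zero contributes +20 dB/decade.
Net: 1 zero(s) − 3 pole(s) → -40 dB/decade.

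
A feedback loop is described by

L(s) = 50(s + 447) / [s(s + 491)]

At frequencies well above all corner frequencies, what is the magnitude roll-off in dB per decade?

Each pole contributes −20 dB/decade at high frequency; each zero contributes +20 dB/decade.
Net: 1 zero(s) − 2 pole(s) → -20 dB/decade.

-20 dB/decade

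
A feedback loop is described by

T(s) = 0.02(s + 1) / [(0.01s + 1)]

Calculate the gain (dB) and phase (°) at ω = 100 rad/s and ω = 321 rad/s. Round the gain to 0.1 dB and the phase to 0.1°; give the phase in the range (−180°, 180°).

At ω = 100 rad/s:
zero (1 + j100·1) = 1 + j100 → |·| ≈ 100, ∠ ≈ 89.43°
pole (1 + j100·0.01) = 1 + j1 → |·| ≈ 1.4142, ∠ ≈ 45.00°
|T| = 0.02 · 100 / (1.4142) ≈ 1.4142
Gain = 20 log₁₀(1.4142) ≈ 3.01 dB
∠T = (89.43°) − (45.00°) = 44.43°

At ω = 321 rad/s:
zero (1 + j321·1) = 1 + j321 → |·| ≈ 321, ∠ ≈ 89.82°
pole (1 + j321·0.01) = 1 + j3.21 → |·| ≈ 3.3622, ∠ ≈ 72.70°
|T| = 0.02 · 321 / (3.3622) ≈ 1.9095
Gain = 20 log₁₀(1.9095) ≈ 5.62 dB
∠T = (89.82°) − (72.70°) = 17.12°

ω = 100: 3.0 dB, 44.4°; ω = 321: 5.6 dB, 17.1°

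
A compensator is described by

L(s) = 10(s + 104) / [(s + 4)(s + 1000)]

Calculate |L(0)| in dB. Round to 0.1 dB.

-11.7 dB

L(0) = 10·104 / (4·1000) = 0.26
20 log₁₀(0.26) ≈ -11.70 dB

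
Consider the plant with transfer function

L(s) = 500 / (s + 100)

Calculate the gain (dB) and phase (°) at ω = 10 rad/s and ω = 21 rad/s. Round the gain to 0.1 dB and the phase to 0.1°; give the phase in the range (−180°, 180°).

ω = 10: 13.9 dB, -5.7°; ω = 21: 13.8 dB, -11.9°

Substitute s = j10:
Numerator: 500 = 500 + j0
Denominator: (j10) + 100 = 100 + j10
|N| = √(500² + 0²) ≈ 500, ∠N ≈ 0.00°
|D| = √(100² + 10²) ≈ 100.5, ∠D ≈ 5.71°
|L| = 500 / 100.5 ≈ 4.9751
Gain = 20 log₁₀(4.9751) ≈ 13.94 dB
∠L = 0.00° − 5.71° = -5.71°

Substitute s = j21:
Numerator: 500 = 500 + j0
Denominator: (j21) + 100 = 100 + j21
|N| = √(500² + 0²) ≈ 500, ∠N ≈ 0.00°
|D| = √(100² + 21²) ≈ 102.18, ∠D ≈ 11.86°
|L| = 500 / 102.18 ≈ 4.8933
Gain = 20 log₁₀(4.8933) ≈ 13.79 dB
∠L = 0.00° − 11.86° = -11.86°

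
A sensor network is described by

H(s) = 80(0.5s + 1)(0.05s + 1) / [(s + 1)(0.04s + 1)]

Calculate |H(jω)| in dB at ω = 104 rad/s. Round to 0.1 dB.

33.9 dB

At ω = 104 rad/s:
zero (1 + j104·0.5) = 1 + j52 → |·| ≈ 52.01, ∠ ≈ 88.90°
zero (1 + j104·0.05) = 1 + j5.2 → |·| ≈ 5.2953, ∠ ≈ 79.11°
pole (1 + j104·1) = 1 + j104 → |·| ≈ 104, ∠ ≈ 89.45°
pole (1 + j104·0.04) = 1 + j4.16 → |·| ≈ 4.2785, ∠ ≈ 76.48°
|H| = 80 · 52.01 · 5.2953 / (104 · 4.2785) ≈ 49.516
Gain = 20 log₁₀(49.516) ≈ 33.89 dB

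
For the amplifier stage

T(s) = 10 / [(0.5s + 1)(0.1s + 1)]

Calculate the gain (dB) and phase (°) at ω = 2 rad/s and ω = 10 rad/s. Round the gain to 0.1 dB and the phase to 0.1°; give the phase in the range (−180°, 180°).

At ω = 2 rad/s:
pole (1 + j2·0.5) = 1 + j1 → |·| ≈ 1.4142, ∠ ≈ 45.00°
pole (1 + j2·0.1) = 1 + j0.2 → |·| ≈ 1.0198, ∠ ≈ 11.31°
|T| = 10 · 1 / (1.4142 · 1.0198) ≈ 6.9338
Gain = 20 log₁₀(6.9338) ≈ 16.82 dB
∠T = (0°) − (45.00° + 11.31°) = -56.31°

At ω = 10 rad/s:
pole (1 + j10·0.5) = 1 + j5 → |·| ≈ 5.099, ∠ ≈ 78.69°
pole (1 + j10·0.1) = 1 + j1 → |·| ≈ 1.4142, ∠ ≈ 45.00°
|T| = 10 · 1 / (5.099 · 1.4142) ≈ 1.3868
Gain = 20 log₁₀(1.3868) ≈ 2.84 dB
∠T = (0°) − (78.69° + 45.00°) = -123.69°

ω = 2: 16.8 dB, -56.3°; ω = 10: 2.8 dB, -123.7°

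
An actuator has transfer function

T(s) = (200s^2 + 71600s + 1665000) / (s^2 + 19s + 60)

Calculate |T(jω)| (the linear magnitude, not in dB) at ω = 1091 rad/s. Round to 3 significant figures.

209

Substitute s = j1091:
Numerator: 200(j1091)^2 + 71600(j1091) + 1665000 = -236391200 + j78115600
Denominator: (j1091)^2 + 19(j1091) + 60 = -1190221 + j20729
|N| = √(236391200² + 78115600²) ≈ 2.4896e+08, ∠N ≈ 161.71°
|D| = √(1190221² + 20729²) ≈ 1.1904e+06, ∠D ≈ 179.00°
|T| = 2.4896e+08 / 1.1904e+06 ≈ 209.14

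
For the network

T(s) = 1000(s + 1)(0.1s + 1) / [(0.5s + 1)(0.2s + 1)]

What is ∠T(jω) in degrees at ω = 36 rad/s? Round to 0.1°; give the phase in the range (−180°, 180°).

-6.0°

At ω = 36 rad/s:
zero (1 + j36·1) = 1 + j36 → |·| ≈ 36.014, ∠ ≈ 88.41°
zero (1 + j36·0.1) = 1 + j3.6 → |·| ≈ 3.7363, ∠ ≈ 74.48°
pole (1 + j36·0.5) = 1 + j18 → |·| ≈ 18.028, ∠ ≈ 86.82°
pole (1 + j36·0.2) = 1 + j7.2 → |·| ≈ 7.2691, ∠ ≈ 82.09°
∠T = (88.41° + 74.48°) − (86.82° + 82.09°) = -6.02°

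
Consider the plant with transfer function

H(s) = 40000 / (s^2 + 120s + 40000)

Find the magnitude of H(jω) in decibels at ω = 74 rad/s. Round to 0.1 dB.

At s = jω = j74:
quadratic: (j74)² + 120·j74 + 40000 = 34524 + j8880 → |·| ≈ 35648, ∠ ≈ 14.42°
|H| = 40000 / 35648 ≈ 1.1221
Gain = 20 log₁₀(1.1221) ≈ 1.00 dB

1.0 dB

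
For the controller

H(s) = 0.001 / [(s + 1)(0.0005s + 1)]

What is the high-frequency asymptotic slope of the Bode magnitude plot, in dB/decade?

-40 dB/decade

Each pole contributes −20 dB/decade at high frequency; each zero contributes +20 dB/decade.
Net: 0 zero(s) − 2 pole(s) → -40 dB/decade.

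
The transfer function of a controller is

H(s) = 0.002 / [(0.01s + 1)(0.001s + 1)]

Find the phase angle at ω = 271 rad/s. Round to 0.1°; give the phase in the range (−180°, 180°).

At ω = 271 rad/s:
pole (1 + j271·0.01) = 1 + j2.71 → |·| ≈ 2.8886, ∠ ≈ 69.75°
pole (1 + j271·0.001) = 1 + j0.271 → |·| ≈ 1.0361, ∠ ≈ 15.16°
∠H = (0°) − (69.75° + 15.16°) = -84.91°

-84.9°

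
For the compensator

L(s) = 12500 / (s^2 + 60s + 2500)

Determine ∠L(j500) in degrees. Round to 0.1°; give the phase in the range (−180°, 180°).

At s = jω = j500:
quadratic: (j500)² + 60·j500 + 2500 = -247500 + j30000 → |·| ≈ 2.4931e+05, ∠ ≈ 173.09°
∠L = 0.00° − 173.09° = -173.09°

-173.1°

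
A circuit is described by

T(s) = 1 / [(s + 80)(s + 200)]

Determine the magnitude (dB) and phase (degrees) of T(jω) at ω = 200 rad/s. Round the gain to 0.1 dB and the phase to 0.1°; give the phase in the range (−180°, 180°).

At s = jω = j200:
pole (s+80): 80 + j200 → |·| = √(80²+200²) = √46400 ≈ 215.41, ∠ = arctan(200/80) ≈ 68.20°
pole (s+200): 200 + j200 → |·| = √(200²+200²) = √80000 ≈ 282.84, ∠ = arctan(200/200) ≈ 45.00°
|T| = 1 / 60927 ≈ 1.6413e-05
Gain = 20 log₁₀(1.6413e-05) ≈ -95.70 dB
∠T = 0.00° − 113.20° = -113.20°

-95.7 dB, -113.2°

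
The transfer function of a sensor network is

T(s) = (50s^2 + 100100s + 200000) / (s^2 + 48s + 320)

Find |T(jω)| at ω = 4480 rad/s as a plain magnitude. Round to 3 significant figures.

54.8

Substitute s = j4480:
Numerator: 50(j4480)^2 + 100100(j4480) + 200000 = -1003320000 + j448448000
Denominator: (j4480)^2 + 48(j4480) + 320 = -20070080 + j215040
|N| = √(1003320000² + 448448000²) ≈ 1.099e+09, ∠N ≈ 155.92°
|D| = √(20070080² + 215040²) ≈ 2.0071e+07, ∠D ≈ 179.39°
|T| = 1.099e+09 / 2.0071e+07 ≈ 54.756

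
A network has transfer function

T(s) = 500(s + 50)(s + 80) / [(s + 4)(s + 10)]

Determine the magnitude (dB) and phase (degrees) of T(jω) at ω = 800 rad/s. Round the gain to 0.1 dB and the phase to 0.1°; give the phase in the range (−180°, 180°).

54.0 dB, -8.3°

At s = jω = j800:
zero (s+50): 50 + j800 → |·| = √(50²+800²) = √642500 ≈ 801.56, ∠ = arctan(800/50) ≈ 86.42°
zero (s+80): 80 + j800 → |·| = √(80²+800²) = √646400 ≈ 803.99, ∠ = arctan(800/80) ≈ 84.29°
pole (s+4): 4 + j800 → |·| = √(4²+800²) = √640016 ≈ 800.01, ∠ = arctan(800/4) ≈ 89.71°
pole (s+10): 10 + j800 → |·| = √(10²+800²) = √640100 ≈ 800.06, ∠ = arctan(800/10) ≈ 89.28°
|T| = 500 · 6.4445e+05 / 6.4006e+05 ≈ 503.43
Gain = 20 log₁₀(503.43) ≈ 54.04 dB
∠T = 170.71° − 178.99° = -8.28°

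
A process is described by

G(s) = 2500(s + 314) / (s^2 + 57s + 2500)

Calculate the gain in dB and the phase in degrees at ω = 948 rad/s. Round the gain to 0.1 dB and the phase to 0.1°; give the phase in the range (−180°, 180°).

At s = jω = j948:
zero (s+314): 314 + j948 → |·| = √(314²+948²) = √997300 ≈ 998.65, ∠ = arctan(948/314) ≈ 71.67°
quadratic: (j948)² + 57·j948 + 2500 = -896204 + j54036 → |·| ≈ 8.9783e+05, ∠ ≈ 176.55°
|G| = 2500 · 998.65 / 8.9783e+05 ≈ 2.7807
Gain = 20 log₁₀(2.7807) ≈ 8.88 dB
∠G = 71.67° − 176.55° = -104.88°

8.9 dB, -104.9°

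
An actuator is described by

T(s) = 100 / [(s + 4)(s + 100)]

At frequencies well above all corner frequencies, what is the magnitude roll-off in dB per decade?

-40 dB/decade

Each pole contributes −20 dB/decade at high frequency; each zero contributes +20 dB/decade.
Net: 0 zero(s) − 2 pole(s) → -40 dB/decade.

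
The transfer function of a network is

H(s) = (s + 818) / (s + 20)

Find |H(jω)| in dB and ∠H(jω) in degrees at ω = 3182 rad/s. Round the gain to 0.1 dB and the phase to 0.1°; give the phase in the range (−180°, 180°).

0.3 dB, -14.1°

At s = jω = j3182:
zero (s+818): 818 + j3182 → |·| = √(818²+3182²) = √10794248 ≈ 3285.5, ∠ = arctan(3182/818) ≈ 75.58°
pole (s+20): 20 + j3182 → |·| = √(20²+3182²) = √10125524 ≈ 3182.1, ∠ = arctan(3182/20) ≈ 89.64°
|H| = 1 · 3285.5 / 3182.1 ≈ 1.0325
Gain = 20 log₁₀(1.0325) ≈ 0.28 dB
∠H = 75.58° − 89.64° = -14.06°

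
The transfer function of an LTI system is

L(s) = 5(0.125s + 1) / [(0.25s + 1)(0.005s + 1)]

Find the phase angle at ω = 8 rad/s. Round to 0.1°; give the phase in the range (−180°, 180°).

-20.7°

At ω = 8 rad/s:
zero (1 + j8·0.125) = 1 + j1 → |·| ≈ 1.4142, ∠ ≈ 45.00°
pole (1 + j8·0.25) = 1 + j2 → |·| ≈ 2.2361, ∠ ≈ 63.43°
pole (1 + j8·0.005) = 1 + j0.04 → |·| ≈ 1.0008, ∠ ≈ 2.29°
∠L = (45.00°) − (63.43° + 2.29°) = -20.72°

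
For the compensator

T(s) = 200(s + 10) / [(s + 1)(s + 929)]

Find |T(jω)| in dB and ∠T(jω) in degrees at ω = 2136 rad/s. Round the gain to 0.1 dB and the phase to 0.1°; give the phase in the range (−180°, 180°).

At s = jω = j2136:
zero (s+10): 10 + j2136 → |·| = √(10²+2136²) = √4562596 ≈ 2136, ∠ = arctan(2136/10) ≈ 89.73°
pole (s+1): 1 + j2136 → |·| = √(1²+2136²) = √4562497 ≈ 2136, ∠ = arctan(2136/1) ≈ 89.97°
pole (s+929): 929 + j2136 → |·| = √(929²+2136²) = √5425537 ≈ 2329.3, ∠ = arctan(2136/929) ≈ 66.49°
|T| = 200 · 2136 / 4.9754e+06 ≈ 0.085862
Gain = 20 log₁₀(0.085862) ≈ -21.32 dB
∠T = 89.73° − 156.46° = -66.73°

-21.3 dB, -66.7°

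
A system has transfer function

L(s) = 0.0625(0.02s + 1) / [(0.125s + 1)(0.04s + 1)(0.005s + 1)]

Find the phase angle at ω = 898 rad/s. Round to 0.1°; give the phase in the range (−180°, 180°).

At ω = 898 rad/s:
zero (1 + j898·0.02) = 1 + j17.96 → |·| ≈ 17.988, ∠ ≈ 86.81°
pole (1 + j898·0.125) = 1 + j112.25 → |·| ≈ 112.25, ∠ ≈ 89.49°
pole (1 + j898·0.04) = 1 + j35.92 → |·| ≈ 35.934, ∠ ≈ 88.41°
pole (1 + j898·0.005) = 1 + j4.49 → |·| ≈ 4.6, ∠ ≈ 77.44°
∠L = (86.81°) − (89.49° + 88.41° + 77.44°) = -168.53°

-168.5°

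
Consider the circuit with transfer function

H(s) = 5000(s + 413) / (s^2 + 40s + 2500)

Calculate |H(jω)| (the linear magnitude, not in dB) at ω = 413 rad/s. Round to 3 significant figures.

At s = jω = j413:
zero (s+413): 413 + j413 → |·| = √(413²+413²) = √341138 ≈ 584.07, ∠ = arctan(413/413) ≈ 45.00°
quadratic: (j413)² + 40·j413 + 2500 = -168069 + j16520 → |·| ≈ 1.6888e+05, ∠ ≈ 174.39°
|H| = 5000 · 584.07 / 1.6888e+05 ≈ 17.292

17.3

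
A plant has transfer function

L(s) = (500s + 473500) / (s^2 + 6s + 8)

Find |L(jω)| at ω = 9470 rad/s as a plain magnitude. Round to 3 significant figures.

0.0531

Substitute s = j9470:
Numerator: 500(j9470) + 473500 = 473500 + j4735000
Denominator: (j9470)^2 + 6(j9470) + 8 = -89680892 + j56820
|N| = √(473500² + 4735000²) ≈ 4.7586e+06, ∠N ≈ 84.29°
|D| = √(89680892² + 56820²) ≈ 8.9681e+07, ∠D ≈ 179.96°
|L| = 4.7586e+06 / 8.9681e+07 ≈ 0.053061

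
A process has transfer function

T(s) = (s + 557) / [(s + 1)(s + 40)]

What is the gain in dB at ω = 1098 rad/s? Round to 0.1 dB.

-59.8 dB

At s = jω = j1098:
zero (s+557): 557 + j1098 → |·| = √(557²+1098²) = √1515853 ≈ 1231.2, ∠ = arctan(1098/557) ≈ 63.10°
pole (s+1): 1 + j1098 → |·| = √(1²+1098²) = √1205605 ≈ 1098, ∠ = arctan(1098/1) ≈ 89.95°
pole (s+40): 40 + j1098 → |·| = √(40²+1098²) = √1207204 ≈ 1098.7, ∠ = arctan(1098/40) ≈ 87.91°
|T| = 1 · 1231.2 / 1.2064e+06 ≈ 0.0010206
Gain = 20 log₁₀(0.0010206) ≈ -59.82 dB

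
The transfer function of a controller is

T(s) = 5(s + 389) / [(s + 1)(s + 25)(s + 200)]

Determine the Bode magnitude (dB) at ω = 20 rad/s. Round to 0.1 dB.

-36.4 dB

At s = jω = j20:
zero (s+389): 389 + j20 → |·| = √(389²+20²) = √151721 ≈ 389.51, ∠ = arctan(20/389) ≈ 2.94°
pole (s+1): 1 + j20 → |·| = √(1²+20²) = √401 ≈ 20.025, ∠ = arctan(20/1) ≈ 87.14°
pole (s+25): 25 + j20 → |·| = √(25²+20²) = √1025 ≈ 32.016, ∠ = arctan(20/25) ≈ 38.66°
pole (s+200): 200 + j20 → |·| = √(200²+20²) = √40400 ≈ 201, ∠ = arctan(20/200) ≈ 5.71°
|T| = 5 · 389.51 / 1.2887e+05 ≈ 0.015113
Gain = 20 log₁₀(0.015113) ≈ -36.41 dB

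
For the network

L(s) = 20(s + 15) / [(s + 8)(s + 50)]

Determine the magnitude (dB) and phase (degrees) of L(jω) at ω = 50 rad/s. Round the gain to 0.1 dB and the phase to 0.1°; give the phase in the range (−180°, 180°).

-10.7 dB, -52.6°

At s = jω = j50:
zero (s+15): 15 + j50 → |·| = √(15²+50²) = √2725 ≈ 52.202, ∠ = arctan(50/15) ≈ 73.30°
pole (s+8): 8 + j50 → |·| = √(8²+50²) = √2564 ≈ 50.636, ∠ = arctan(50/8) ≈ 80.91°
pole (s+50): 50 + j50 → |·| = √(50²+50²) = √5000 ≈ 70.711, ∠ = arctan(50/50) ≈ 45.00°
|L| = 20 · 52.202 / 3580.5 ≈ 0.29159
Gain = 20 log₁₀(0.29159) ≈ -10.70 dB
∠L = 73.30° − 125.91° = -52.61°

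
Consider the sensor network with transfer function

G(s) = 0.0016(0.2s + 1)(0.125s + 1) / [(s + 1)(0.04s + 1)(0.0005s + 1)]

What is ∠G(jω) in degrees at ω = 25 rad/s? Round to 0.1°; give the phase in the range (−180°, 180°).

At ω = 25 rad/s:
zero (1 + j25·0.2) = 1 + j5 → |·| ≈ 5.099, ∠ ≈ 78.69°
zero (1 + j25·0.125) = 1 + j3.125 → |·| ≈ 3.2811, ∠ ≈ 72.26°
pole (1 + j25·1) = 1 + j25 → |·| ≈ 25.02, ∠ ≈ 87.71°
pole (1 + j25·0.04) = 1 + j1 → |·| ≈ 1.4142, ∠ ≈ 45.00°
pole (1 + j25·0.0005) = 1 + j0.0125 → |·| ≈ 1.0001, ∠ ≈ 0.72°
∠G = (78.69° + 72.26°) − (87.71° + 45.00° + 0.72°) = 17.52°

17.5°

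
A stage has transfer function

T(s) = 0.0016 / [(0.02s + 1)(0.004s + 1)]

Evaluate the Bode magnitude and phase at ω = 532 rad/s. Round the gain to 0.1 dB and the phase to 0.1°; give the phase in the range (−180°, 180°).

-83.9 dB, -149.5°

At ω = 532 rad/s:
pole (1 + j532·0.02) = 1 + j10.64 → |·| ≈ 10.687, ∠ ≈ 84.63°
pole (1 + j532·0.004) = 1 + j2.128 → |·| ≈ 2.3513, ∠ ≈ 64.83°
|T| = 0.0016 · 1 / (10.687 · 2.3513) ≈ 6.3673e-05
Gain = 20 log₁₀(6.3673e-05) ≈ -83.92 dB
∠T = (0°) − (84.63° + 64.83°) = -149.46°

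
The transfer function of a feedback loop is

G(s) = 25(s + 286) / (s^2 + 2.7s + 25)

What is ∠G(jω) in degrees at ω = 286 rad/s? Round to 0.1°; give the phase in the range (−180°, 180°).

At s = jω = j286:
zero (s+286): 286 + j286 → |·| = √(286²+286²) = √163592 ≈ 404.47, ∠ = arctan(286/286) ≈ 45.00°
quadratic: (j286)² + 2.7·j286 + 25 = -81771 + j772.2 → |·| ≈ 81775, ∠ ≈ 179.46°
∠G = 45.00° − 179.46° = -134.46°

-134.5°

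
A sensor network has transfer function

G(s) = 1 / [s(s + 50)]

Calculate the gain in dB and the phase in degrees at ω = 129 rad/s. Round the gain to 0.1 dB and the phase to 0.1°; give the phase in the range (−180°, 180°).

At s = jω = j129:
pole (s+50): 50 + j129 → |·| = √(50²+129²) = √19141 ≈ 138.35, ∠ = arctan(129/50) ≈ 68.81°
pole at origin: |s| = 129, ∠ = 90.00° (in denominator)
|G| = 1 / 17847 ≈ 5.6032e-05
Gain = 20 log₁₀(5.6032e-05) ≈ -85.03 dB
∠G = 0.00° − 158.81° = -158.81°

-85.0 dB, -158.8°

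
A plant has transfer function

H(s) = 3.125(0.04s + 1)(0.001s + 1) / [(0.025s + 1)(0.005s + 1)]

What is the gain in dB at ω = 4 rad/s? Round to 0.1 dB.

10.0 dB

At ω = 4 rad/s:
zero (1 + j4·0.04) = 1 + j0.16 → |·| ≈ 1.0127, ∠ ≈ 9.09°
zero (1 + j4·0.001) = 1 + j0.004 → |·| ≈ 1, ∠ ≈ 0.23°
pole (1 + j4·0.025) = 1 + j0.1 → |·| ≈ 1.005, ∠ ≈ 5.71°
pole (1 + j4·0.005) = 1 + j0.02 → |·| ≈ 1.0002, ∠ ≈ 1.15°
|H| = 3.125 · 1.0127 · 1 / (1.005 · 1.0002) ≈ 3.1483
Gain = 20 log₁₀(3.1483) ≈ 9.96 dB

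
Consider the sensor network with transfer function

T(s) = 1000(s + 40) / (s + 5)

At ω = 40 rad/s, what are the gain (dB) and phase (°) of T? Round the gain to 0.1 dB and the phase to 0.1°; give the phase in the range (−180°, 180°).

62.9 dB, -37.9°

At s = jω = j40:
zero (s+40): 40 + j40 → |·| = √(40²+40²) = √3200 ≈ 56.569, ∠ = arctan(40/40) ≈ 45.00°
pole (s+5): 5 + j40 → |·| = √(5²+40²) = √1625 ≈ 40.311, ∠ = arctan(40/5) ≈ 82.87°
|T| = 1000 · 56.569 / 40.311 ≈ 1403.3
Gain = 20 log₁₀(1403.3) ≈ 62.94 dB
∠T = 45.00° − 82.87° = -37.87°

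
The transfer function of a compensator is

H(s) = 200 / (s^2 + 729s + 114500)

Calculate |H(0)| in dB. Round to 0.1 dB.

-55.2 dB

H(0) = 200 / 114500 ≈ 0.0017467
20 log₁₀(0.0017467) ≈ -55.16 dB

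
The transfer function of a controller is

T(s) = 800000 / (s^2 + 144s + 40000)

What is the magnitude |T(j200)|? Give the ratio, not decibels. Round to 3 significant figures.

27.8

At s = jω = j200:
quadratic: (j200)² + 144·j200 + 40000 = 0 + j28800 → |·| ≈ 28800, ∠ ≈ 90.00°
|T| = 800000 / 28800 ≈ 27.778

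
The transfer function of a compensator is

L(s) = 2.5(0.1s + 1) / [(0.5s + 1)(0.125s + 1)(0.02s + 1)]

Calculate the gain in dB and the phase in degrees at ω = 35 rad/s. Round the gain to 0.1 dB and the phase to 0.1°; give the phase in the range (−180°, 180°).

At ω = 35 rad/s:
zero (1 + j35·0.1) = 1 + j3.5 → |·| ≈ 3.6401, ∠ ≈ 74.05°
pole (1 + j35·0.5) = 1 + j17.5 → |·| ≈ 17.529, ∠ ≈ 86.73°
pole (1 + j35·0.125) = 1 + j4.375 → |·| ≈ 4.4878, ∠ ≈ 77.12°
pole (1 + j35·0.02) = 1 + j0.7 → |·| ≈ 1.2207, ∠ ≈ 34.99°
|L| = 2.5 · 3.6401 / (17.529 · 4.4878 · 1.2207) ≈ 0.094766
Gain = 20 log₁₀(0.094766) ≈ -20.47 dB
∠L = (74.05°) − (86.73° + 77.12° + 34.99°) = -124.79°

-20.5 dB, -124.8°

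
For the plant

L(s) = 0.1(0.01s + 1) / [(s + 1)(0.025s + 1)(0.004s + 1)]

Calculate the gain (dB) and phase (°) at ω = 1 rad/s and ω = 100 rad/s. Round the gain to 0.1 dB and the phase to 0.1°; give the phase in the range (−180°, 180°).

At ω = 1 rad/s:
zero (1 + j1·0.01) = 1 + j0.01 → |·| ≈ 1, ∠ ≈ 0.57°
pole (1 + j1·1) = 1 + j1 → |·| ≈ 1.4142, ∠ ≈ 45.00°
pole (1 + j1·0.025) = 1 + j0.025 → |·| ≈ 1.0003, ∠ ≈ 1.43°
pole (1 + j1·0.004) = 1 + j0.004 → |·| ≈ 1, ∠ ≈ 0.23°
|L| = 0.1 · 1 / (1.4142 · 1.0003 · 1) ≈ 0.07069
Gain = 20 log₁₀(0.07069) ≈ -23.01 dB
∠L = (0.57°) − (45.00° + 1.43° + 0.23°) = -46.09°

At ω = 100 rad/s:
zero (1 + j100·0.01) = 1 + j1 → |·| ≈ 1.4142, ∠ ≈ 45.00°
pole (1 + j100·1) = 1 + j100 → |·| ≈ 100, ∠ ≈ 89.43°
pole (1 + j100·0.025) = 1 + j2.5 → |·| ≈ 2.6926, ∠ ≈ 68.20°
pole (1 + j100·0.004) = 1 + j0.4 → |·| ≈ 1.077, ∠ ≈ 21.80°
|L| = 0.1 · 1.4142 / (100 · 2.6926 · 1.077) ≈ 0.00048767
Gain = 20 log₁₀(0.00048767) ≈ -66.24 dB
∠L = (45.00°) − (89.43° + 68.20° + 21.80°) = -134.43°

ω = 1: -23.0 dB, -46.1°; ω = 100: -66.2 dB, -134.4°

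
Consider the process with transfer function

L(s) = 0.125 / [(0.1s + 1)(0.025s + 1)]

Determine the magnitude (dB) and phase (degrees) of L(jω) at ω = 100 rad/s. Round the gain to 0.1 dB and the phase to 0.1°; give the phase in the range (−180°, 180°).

At ω = 100 rad/s:
pole (1 + j100·0.1) = 1 + j10 → |·| ≈ 10.05, ∠ ≈ 84.29°
pole (1 + j100·0.025) = 1 + j2.5 → |·| ≈ 2.6926, ∠ ≈ 68.20°
|L| = 0.125 · 1 / (10.05 · 2.6926) ≈ 0.0046193
Gain = 20 log₁₀(0.0046193) ≈ -46.71 dB
∠L = (0°) − (84.29° + 68.20°) = -152.49°

-46.7 dB, -152.5°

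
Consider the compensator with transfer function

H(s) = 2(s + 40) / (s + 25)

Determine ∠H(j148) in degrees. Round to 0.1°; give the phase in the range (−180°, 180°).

At s = jω = j148:
zero (s+40): 40 + j148 → |·| = √(40²+148²) = √23504 ≈ 153.31, ∠ = arctan(148/40) ≈ 74.88°
pole (s+25): 25 + j148 → |·| = √(25²+148²) = √22529 ≈ 150.1, ∠ = arctan(148/25) ≈ 80.41°
∠H = 74.88° − 80.41° = -5.53°

-5.5°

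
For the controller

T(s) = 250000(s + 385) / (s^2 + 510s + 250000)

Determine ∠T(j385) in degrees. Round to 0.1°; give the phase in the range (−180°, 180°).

At s = jω = j385:
zero (s+385): 385 + j385 → |·| = √(385²+385²) = √296450 ≈ 544.47, ∠ = arctan(385/385) ≈ 45.00°
quadratic: (j385)² + 510·j385 + 250000 = 101775 + j196350 → |·| ≈ 2.2116e+05, ∠ ≈ 62.60°
∠T = 45.00° − 62.60° = -17.60°

-17.6°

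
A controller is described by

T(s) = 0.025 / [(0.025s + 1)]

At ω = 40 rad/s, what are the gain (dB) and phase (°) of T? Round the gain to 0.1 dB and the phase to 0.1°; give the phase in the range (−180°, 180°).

-35.1 dB, -45.0°

At ω = 40 rad/s:
pole (1 + j40·0.025) = 1 + j1 → |·| ≈ 1.4142, ∠ ≈ 45.00°
|T| = 0.025 · 1 / (1.4142) ≈ 0.017678
Gain = 20 log₁₀(0.017678) ≈ -35.05 dB
∠T = (0°) − (45.00°) = -45.00°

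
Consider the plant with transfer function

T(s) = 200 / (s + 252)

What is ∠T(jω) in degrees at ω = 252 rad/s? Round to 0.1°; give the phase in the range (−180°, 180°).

-45.0°

At s = jω = j252:
pole (s+252): 252 + j252 → |·| = √(252²+252²) = √127008 ≈ 356.38, ∠ = arctan(252/252) ≈ 45.00°
∠T = 0.00° − 45.00° = -45.00°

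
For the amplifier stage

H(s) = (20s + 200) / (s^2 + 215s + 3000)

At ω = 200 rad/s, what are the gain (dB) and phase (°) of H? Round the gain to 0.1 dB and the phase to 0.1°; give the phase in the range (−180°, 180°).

-23.0 dB, -43.6°

Substitute s = j200:
Numerator: 20(j200) + 200 = 200 + j4000
Denominator: (j200)^2 + 215(j200) + 3000 = -37000 + j43000
|N| = √(200² + 4000²) ≈ 4005, ∠N ≈ 87.14°
|D| = √(37000² + 43000²) ≈ 56727, ∠D ≈ 130.71°
|H| = 4005 / 56727 ≈ 0.070601
Gain = 20 log₁₀(0.070601) ≈ -23.02 dB
∠H = 87.14° − 130.71° = -43.57°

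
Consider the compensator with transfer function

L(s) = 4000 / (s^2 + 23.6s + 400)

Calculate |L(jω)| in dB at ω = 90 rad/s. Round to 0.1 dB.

At s = jω = j90:
quadratic: (j90)² + 23.6·j90 + 400 = -7700 + j2124 → |·| ≈ 7987.6, ∠ ≈ 164.58°
|L| = 4000 / 7987.6 ≈ 0.50078
Gain = 20 log₁₀(0.50078) ≈ -6.01 dB

-6.0 dB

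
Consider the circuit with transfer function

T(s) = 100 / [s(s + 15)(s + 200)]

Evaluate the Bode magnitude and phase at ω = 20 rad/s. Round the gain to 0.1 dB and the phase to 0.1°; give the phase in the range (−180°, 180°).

-60.0 dB, -148.8°

At s = jω = j20:
pole (s+15): 15 + j20 → |·| = √(15²+20²) = √625 ≈ 25, ∠ = arctan(20/15) ≈ 53.13°
pole (s+200): 200 + j20 → |·| = √(200²+20²) = √40400 ≈ 201, ∠ = arctan(20/200) ≈ 5.71°
pole at origin: |s| = 20, ∠ = 90.00° (in denominator)
|T| = 100 / 1.005e+05 ≈ 0.00099502
Gain = 20 log₁₀(0.00099502) ≈ -60.04 dB
∠T = 0.00° − 148.84° = -148.84°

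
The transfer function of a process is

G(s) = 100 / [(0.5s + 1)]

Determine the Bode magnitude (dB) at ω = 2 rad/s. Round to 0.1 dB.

At ω = 2 rad/s:
pole (1 + j2·0.5) = 1 + j1 → |·| ≈ 1.4142, ∠ ≈ 45.00°
|G| = 100 · 1 / (1.4142) ≈ 70.711
Gain = 20 log₁₀(70.711) ≈ 36.99 dB

37.0 dB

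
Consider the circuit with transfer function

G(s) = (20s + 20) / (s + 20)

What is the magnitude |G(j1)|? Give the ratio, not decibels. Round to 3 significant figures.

Substitute s = j1:
Numerator: 20(j1) + 20 = 20 + j20
Denominator: (j1) + 20 = 20 + j1
|N| = √(20² + 20²) ≈ 28.284, ∠N ≈ 45.00°
|D| = √(20² + 1²) ≈ 20.025, ∠D ≈ 2.86°
|G| = 28.284 / 20.025 ≈ 1.4124

1.41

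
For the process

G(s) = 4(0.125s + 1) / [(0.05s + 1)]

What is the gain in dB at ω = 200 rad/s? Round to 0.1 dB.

20.0 dB

At ω = 200 rad/s:
zero (1 + j200·0.125) = 1 + j25 → |·| ≈ 25.02, ∠ ≈ 87.71°
pole (1 + j200·0.05) = 1 + j10 → |·| ≈ 10.05, ∠ ≈ 84.29°
|G| = 4 · 25.02 / (10.05) ≈ 9.9582
Gain = 20 log₁₀(9.9582) ≈ 19.96 dB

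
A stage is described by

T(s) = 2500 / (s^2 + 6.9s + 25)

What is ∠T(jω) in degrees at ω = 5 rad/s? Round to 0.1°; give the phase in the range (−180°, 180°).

At s = jω = j5:
quadratic: (j5)² + 6.9·j5 + 25 = 0 + j34.5 → |·| ≈ 34.5, ∠ ≈ 90.00°
∠T = 0.00° − 90.00° = -90.00°

-90.0°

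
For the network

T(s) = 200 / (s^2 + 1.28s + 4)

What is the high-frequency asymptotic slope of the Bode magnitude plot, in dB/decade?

-40 dB/decade

Each pole contributes −20 dB/decade at high frequency; each zero contributes +20 dB/decade.
Net: 0 zero(s) − 2 pole(s) → -40 dB/decade.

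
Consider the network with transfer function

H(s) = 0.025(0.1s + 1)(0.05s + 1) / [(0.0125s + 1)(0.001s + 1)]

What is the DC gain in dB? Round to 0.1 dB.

H(0) = 0.025 · 1 / 1 = 0.025
20 log₁₀(0.025) ≈ -32.04 dB

-32.0 dB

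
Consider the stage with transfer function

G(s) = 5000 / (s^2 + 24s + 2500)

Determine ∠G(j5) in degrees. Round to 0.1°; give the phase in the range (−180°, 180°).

-2.8°

At s = jω = j5:
quadratic: (j5)² + 24·j5 + 2500 = 2475 + j120 → |·| ≈ 2477.9, ∠ ≈ 2.78°
∠G = 0.00° − 2.78° = -2.78°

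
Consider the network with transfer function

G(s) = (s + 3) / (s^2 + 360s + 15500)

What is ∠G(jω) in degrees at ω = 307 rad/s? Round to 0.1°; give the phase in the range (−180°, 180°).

-36.0°

Substitute s = j307:
Numerator: (j307) + 3 = 3 + j307
Denominator: (j307)^2 + 360(j307) + 15500 = -78749 + j110520
|N| = √(3² + 307²) ≈ 307.01, ∠N ≈ 89.44°
|D| = √(78749² + 110520²) ≈ 1.3571e+05, ∠D ≈ 125.47°
∠G = 89.44° − 125.47° = -36.03°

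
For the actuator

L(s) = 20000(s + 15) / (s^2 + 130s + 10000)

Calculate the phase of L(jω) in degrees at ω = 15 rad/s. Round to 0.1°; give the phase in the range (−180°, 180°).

At s = jω = j15:
zero (s+15): 15 + j15 → |·| = √(15²+15²) = √450 ≈ 21.213, ∠ = arctan(15/15) ≈ 45.00°
quadratic: (j15)² + 130·j15 + 10000 = 9775 + j1950 → |·| ≈ 9967.6, ∠ ≈ 11.28°
∠L = 45.00° − 11.28° = 33.72°

33.7°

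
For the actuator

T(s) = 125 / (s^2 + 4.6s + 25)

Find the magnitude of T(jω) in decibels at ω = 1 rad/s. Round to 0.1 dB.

At s = jω = j1:
quadratic: (j1)² + 4.6·j1 + 25 = 24 + j4.6 → |·| ≈ 24.437, ∠ ≈ 10.85°
|T| = 125 / 24.437 ≈ 5.1152
Gain = 20 log₁₀(5.1152) ≈ 14.18 dB

14.2 dB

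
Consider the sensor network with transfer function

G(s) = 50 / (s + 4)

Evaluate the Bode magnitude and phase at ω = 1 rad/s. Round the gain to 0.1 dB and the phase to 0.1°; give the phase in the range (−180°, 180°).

At s = jω = j1:
pole (s+4): 4 + j1 → |·| = √(4²+1²) = √17 ≈ 4.1231, ∠ = arctan(1/4) ≈ 14.04°
|G| = 50 / 4.1231 ≈ 12.127
Gain = 20 log₁₀(12.127) ≈ 21.68 dB
∠G = 0.00° − 14.04° = -14.04°

21.7 dB, -14.0°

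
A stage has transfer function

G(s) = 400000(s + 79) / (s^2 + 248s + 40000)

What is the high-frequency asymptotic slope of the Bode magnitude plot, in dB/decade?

Each pole contributes −20 dB/decade at high frequency; each zero contributes +20 dB/decade.
Net: 1 zero(s) − 2 pole(s) → -20 dB/decade.

-20 dB/decade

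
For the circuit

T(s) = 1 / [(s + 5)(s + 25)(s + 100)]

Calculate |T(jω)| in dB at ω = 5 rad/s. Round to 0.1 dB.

-85.1 dB

At s = jω = j5:
pole (s+5): 5 + j5 → |·| = √(5²+5²) = √50 ≈ 7.0711, ∠ = arctan(5/5) ≈ 45.00°
pole (s+25): 25 + j5 → |·| = √(25²+5²) = √650 ≈ 25.495, ∠ = arctan(5/25) ≈ 11.31°
pole (s+100): 100 + j5 → |·| = √(100²+5²) = √10025 ≈ 100.12, ∠ = arctan(5/100) ≈ 2.86°
|T| = 1 / 18049 ≈ 5.5405e-05
Gain = 20 log₁₀(5.5405e-05) ≈ -85.13 dB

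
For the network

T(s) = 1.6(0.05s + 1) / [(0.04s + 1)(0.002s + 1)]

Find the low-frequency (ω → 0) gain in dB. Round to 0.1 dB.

T(0) = 1.6 · 1 / 1 = 1.6
20 log₁₀(1.6) ≈ 4.08 dB

4.1 dB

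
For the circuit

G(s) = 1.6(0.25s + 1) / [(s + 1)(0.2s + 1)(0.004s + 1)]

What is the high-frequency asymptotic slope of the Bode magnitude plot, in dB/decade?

-40 dB/decade

Each pole contributes −20 dB/decade at high frequency; each zero contributes +20 dB/decade.
Net: 1 zero(s) − 3 pole(s) → -40 dB/decade.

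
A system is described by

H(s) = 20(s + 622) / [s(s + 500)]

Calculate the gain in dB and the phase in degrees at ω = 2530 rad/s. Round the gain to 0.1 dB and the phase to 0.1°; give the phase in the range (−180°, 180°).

-42.0 dB, -92.6°

At s = jω = j2530:
zero (s+622): 622 + j2530 → |·| = √(622²+2530²) = √6787784 ≈ 2605.3, ∠ = arctan(2530/622) ≈ 76.19°
pole (s+500): 500 + j2530 → |·| = √(500²+2530²) = √6650900 ≈ 2578.9, ∠ = arctan(2530/500) ≈ 78.82°
pole at origin: |s| = 2530, ∠ = 90.00° (in denominator)
|H| = 20 · 2605.3 / 6.5246e+06 ≈ 0.0079861
Gain = 20 log₁₀(0.0079861) ≈ -41.95 dB
∠H = 76.19° − 168.82° = -92.63°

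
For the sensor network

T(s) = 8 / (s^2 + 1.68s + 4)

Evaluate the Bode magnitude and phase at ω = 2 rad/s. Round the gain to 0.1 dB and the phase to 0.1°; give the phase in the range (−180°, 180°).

7.5 dB, -90.0°

At s = jω = j2:
quadratic: (j2)² + 1.68·j2 + 4 = 0 + j3.36 → |·| ≈ 3.36, ∠ ≈ 90.00°
|T| = 8 / 3.36 ≈ 2.381
Gain = 20 log₁₀(2.381) ≈ 7.54 dB
∠T = 0.00° − 90.00° = -90.00°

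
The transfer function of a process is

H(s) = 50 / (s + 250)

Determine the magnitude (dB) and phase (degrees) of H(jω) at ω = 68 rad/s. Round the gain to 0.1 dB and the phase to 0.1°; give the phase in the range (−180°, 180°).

Substitute s = j68:
Numerator: 50 = 50 + j0
Denominator: (j68) + 250 = 250 + j68
|N| = √(50² + 0²) ≈ 50, ∠N ≈ 0.00°
|D| = √(250² + 68²) ≈ 259.08, ∠D ≈ 15.22°
|H| = 50 / 259.08 ≈ 0.19299
Gain = 20 log₁₀(0.19299) ≈ -14.29 dB
∠H = 0.00° − 15.22° = -15.22°

-14.3 dB, -15.2°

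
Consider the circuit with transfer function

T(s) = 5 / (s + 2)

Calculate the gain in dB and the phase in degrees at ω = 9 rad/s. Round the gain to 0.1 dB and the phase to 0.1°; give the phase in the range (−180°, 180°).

Substitute s = j9:
Numerator: 5 = 5 + j0
Denominator: (j9) + 2 = 2 + j9
|N| = √(5² + 0²) ≈ 5, ∠N ≈ 0.00°
|D| = √(2² + 9²) ≈ 9.2195, ∠D ≈ 77.47°
|T| = 5 / 9.2195 ≈ 0.54233
Gain = 20 log₁₀(0.54233) ≈ -5.31 dB
∠T = 0.00° − 77.47° = -77.47°

-5.3 dB, -77.5°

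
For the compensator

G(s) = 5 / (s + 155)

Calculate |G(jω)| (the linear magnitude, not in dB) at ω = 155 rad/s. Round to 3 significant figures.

0.0228

Substitute s = j155:
Numerator: 5 = 5 + j0
Denominator: (j155) + 155 = 155 + j155
|N| = √(5² + 0²) ≈ 5, ∠N ≈ 0.00°
|D| = √(155² + 155²) ≈ 219.2, ∠D ≈ 45.00°
|G| = 5 / 219.2 ≈ 0.02281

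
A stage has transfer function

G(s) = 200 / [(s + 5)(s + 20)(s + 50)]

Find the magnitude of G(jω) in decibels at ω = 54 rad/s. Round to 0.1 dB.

At s = jω = j54:
pole (s+5): 5 + j54 → |·| = √(5²+54²) = √2941 ≈ 54.231, ∠ = arctan(54/5) ≈ 84.71°
pole (s+20): 20 + j54 → |·| = √(20²+54²) = √3316 ≈ 57.585, ∠ = arctan(54/20) ≈ 69.68°
pole (s+50): 50 + j54 → |·| = √(50²+54²) = √5416 ≈ 73.593, ∠ = arctan(54/50) ≈ 47.20°
|G| = 200 / 2.2982e+05 ≈ 0.00087025
Gain = 20 log₁₀(0.00087025) ≈ -61.21 dB

-61.2 dB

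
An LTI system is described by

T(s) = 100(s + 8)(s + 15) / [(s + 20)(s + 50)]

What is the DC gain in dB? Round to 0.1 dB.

21.6 dB

T(0) = 100·8·15 / (20·50) = 12
20 log₁₀(12) ≈ 21.58 dB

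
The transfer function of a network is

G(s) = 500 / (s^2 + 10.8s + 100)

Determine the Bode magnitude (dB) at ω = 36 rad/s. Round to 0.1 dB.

-8.0 dB

At s = jω = j36:
quadratic: (j36)² + 10.8·j36 + 100 = -1196 + j388.8 → |·| ≈ 1257.6, ∠ ≈ 161.99°
|G| = 500 / 1257.6 ≈ 0.39758
Gain = 20 log₁₀(0.39758) ≈ -8.01 dB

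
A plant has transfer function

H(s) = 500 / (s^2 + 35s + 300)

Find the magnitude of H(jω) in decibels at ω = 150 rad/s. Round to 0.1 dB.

-33.2 dB

Substitute s = j150:
Numerator: 500 = 500 + j0
Denominator: (j150)^2 + 35(j150) + 300 = -22200 + j5250
|N| = √(500² + 0²) ≈ 500, ∠N ≈ 0.00°
|D| = √(22200² + 5250²) ≈ 22812, ∠D ≈ 166.69°
|H| = 500 / 22812 ≈ 0.021918
Gain = 20 log₁₀(0.021918) ≈ -33.18 dB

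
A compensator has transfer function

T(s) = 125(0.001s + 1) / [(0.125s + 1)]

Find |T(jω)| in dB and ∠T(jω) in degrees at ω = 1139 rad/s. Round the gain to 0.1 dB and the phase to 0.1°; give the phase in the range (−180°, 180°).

At ω = 1139 rad/s:
zero (1 + j1139·0.001) = 1 + j1.139 → |·| ≈ 1.5157, ∠ ≈ 48.72°
pole (1 + j1139·0.125) = 1 + j142.375 → |·| ≈ 142.38, ∠ ≈ 89.60°
|T| = 125 · 1.5157 / (142.38) ≈ 1.3307
Gain = 20 log₁₀(1.3307) ≈ 2.48 dB
∠T = (48.72°) − (89.60°) = -40.88°

2.5 dB, -40.9°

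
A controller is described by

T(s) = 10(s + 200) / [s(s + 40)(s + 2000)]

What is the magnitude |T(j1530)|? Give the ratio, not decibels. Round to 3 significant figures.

2.62e-06

At s = jω = j1530:
zero (s+200): 200 + j1530 → |·| = √(200²+1530²) = √2380900 ≈ 1543, ∠ = arctan(1530/200) ≈ 82.55°
pole (s+40): 40 + j1530 → |·| = √(40²+1530²) = √2342500 ≈ 1530.5, ∠ = arctan(1530/40) ≈ 88.50°
pole (s+2000): 2000 + j1530 → |·| = √(2000²+1530²) = √6340900 ≈ 2518.1, ∠ = arctan(1530/2000) ≈ 37.42°
pole at origin: |s| = 1530, ∠ = 90.00° (in denominator)
|T| = 10 · 1543 / 5.8965e+09 ≈ 2.6168e-06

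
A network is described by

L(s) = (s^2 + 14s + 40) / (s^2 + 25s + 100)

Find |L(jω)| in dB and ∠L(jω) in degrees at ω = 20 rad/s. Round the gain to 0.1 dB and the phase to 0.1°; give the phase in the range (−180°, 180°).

-2.1 dB, 21.2°

Substitute s = j20:
Numerator: (j20)^2 + 14(j20) + 40 = -360 + j280
Denominator: (j20)^2 + 25(j20) + 100 = -300 + j500
|N| = √(360² + 280²) ≈ 456.07, ∠N ≈ 142.13°
|D| = √(300² + 500²) ≈ 583.1, ∠D ≈ 120.96°
|L| = 456.07 / 583.1 ≈ 0.78215
Gain = 20 log₁₀(0.78215) ≈ -2.13 dB
∠L = 142.13° − 120.96° = 21.17°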